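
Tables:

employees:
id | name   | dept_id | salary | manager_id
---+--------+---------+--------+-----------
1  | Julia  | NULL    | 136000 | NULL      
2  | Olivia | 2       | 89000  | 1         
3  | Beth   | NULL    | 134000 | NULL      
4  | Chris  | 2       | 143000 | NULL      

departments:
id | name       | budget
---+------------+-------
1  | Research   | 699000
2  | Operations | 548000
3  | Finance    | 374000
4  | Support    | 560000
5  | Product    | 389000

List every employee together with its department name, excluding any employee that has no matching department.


INNER JOIN keeps only employees rows whose dept_id matches an id in departments. Walk through each employee:
  - employee 1 (Julia): dept_id=NULL, no match -> dropped
  - employee 2 (Olivia): dept_id=2 -> matches Operations
  - employee 3 (Beth): dept_id=NULL, no match -> dropped
  - employee 4 (Chris): dept_id=2 -> matches Operations
So 2 of 4 rows are dropped.

SQL:
SELECT a.name, b.name AS department
FROM employees a
INNER JOIN departments b ON a.dept_id = b.id

Result:
name   | department
-------+-----------
Olivia | Operations
Chris  | Operations


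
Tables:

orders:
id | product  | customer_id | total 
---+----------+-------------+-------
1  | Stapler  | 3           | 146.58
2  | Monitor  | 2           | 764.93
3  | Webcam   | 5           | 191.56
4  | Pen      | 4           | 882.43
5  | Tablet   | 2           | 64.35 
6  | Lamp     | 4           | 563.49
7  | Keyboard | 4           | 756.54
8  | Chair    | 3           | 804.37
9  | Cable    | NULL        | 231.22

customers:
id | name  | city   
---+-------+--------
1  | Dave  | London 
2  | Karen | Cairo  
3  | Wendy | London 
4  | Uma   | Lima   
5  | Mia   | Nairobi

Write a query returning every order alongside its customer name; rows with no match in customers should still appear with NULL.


LEFT JOIN keeps every row from orders (the left table); where customer_id has no match in customers, the customer columns become NULL. Walk through each order:
  - order 1 (Stapler): customer_id=3 -> matches Wendy
  - order 2 (Monitor): customer_id=2 -> matches Karen
  - order 3 (Webcam): customer_id=5 -> matches Mia
  - order 4 (Pen): customer_id=4 -> matches Uma
  - order 5 (Tablet): customer_id=2 -> matches Karen
  - order 6 (Lamp): customer_id=4 -> matches Uma
  - order 7 (Keyboard): customer_id=4 -> matches Uma
  - order 8 (Chair): customer_id=3 -> matches Wendy
  - order 9 (Cable): customer_id=NULL, no match -> kept with NULL
All 9 rows appear; 1 has NULL customer.

SQL:
SELECT a.product, b.name AS customer
FROM orders a
LEFT JOIN customers b ON a.customer_id = b.id

Result:
product  | customer
---------+---------
Stapler  | Wendy   
Monitor  | Karen   
Webcam   | Mia     
Pen      | Uma     
Tablet   | Karen   
Lamp     | Uma     
Keyboard | Uma     
Chair    | Wendy   
Cable    | NULL    


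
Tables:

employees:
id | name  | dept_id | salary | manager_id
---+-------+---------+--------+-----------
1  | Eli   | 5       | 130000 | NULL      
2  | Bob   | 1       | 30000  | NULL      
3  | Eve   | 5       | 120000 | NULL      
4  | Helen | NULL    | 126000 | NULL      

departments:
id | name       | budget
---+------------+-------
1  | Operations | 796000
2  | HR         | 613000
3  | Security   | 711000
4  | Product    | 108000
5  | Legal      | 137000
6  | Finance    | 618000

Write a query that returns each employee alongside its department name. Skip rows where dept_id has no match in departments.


INNER JOIN keeps only employees rows whose dept_id matches an id in departments. Walk through each employee:
  - employee 1 (Eli): dept_id=5 -> matches Legal
  - employee 2 (Bob): dept_id=1 -> matches Operations
  - employee 3 (Eve): dept_id=5 -> matches Legal
  - employee 4 (Helen): dept_id=NULL, no match -> dropped
So 1 of 4 rows is dropped.

SQL:
SELECT a.name, b.name AS department
FROM employees a
INNER JOIN departments b ON a.dept_id = b.id

Result:
name | department
-----+-----------
Eli  | Legal     
Bob  | Operations
Eve  | Legal     


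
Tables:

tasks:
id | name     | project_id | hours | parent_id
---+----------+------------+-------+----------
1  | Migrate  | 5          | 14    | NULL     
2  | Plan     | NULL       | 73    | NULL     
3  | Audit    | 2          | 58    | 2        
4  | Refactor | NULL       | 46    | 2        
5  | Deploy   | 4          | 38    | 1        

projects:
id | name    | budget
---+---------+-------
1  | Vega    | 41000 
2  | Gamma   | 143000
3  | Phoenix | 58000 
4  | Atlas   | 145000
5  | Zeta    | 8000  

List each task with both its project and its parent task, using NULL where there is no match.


Two LEFT JOINs from the same base table tasks: one to projects via project_id, one to tasks itself via parent_id. Both are LEFT so every task is preserved.
Match against projects:
  - task 1 (Migrate): project_id=5 -> matches Zeta
  - task 2 (Plan): project_id=NULL, no match -> kept with NULL
  - task 3 (Audit): project_id=2 -> matches Gamma
  - task 4 (Refactor): project_id=NULL, no match -> kept with NULL
  - task 5 (Deploy): project_id=4 -> matches Atlas
Match against tasks (self):
  - task 1 (Migrate): parent_id=NULL -> NULL
  - task 2 (Plan): parent_id=NULL -> NULL
  - task 3 (Audit): parent_id=2 -> Plan
  - task 4 (Refactor): parent_id=2 -> Plan
  - task 5 (Deploy): parent_id=1 -> Migrate

SQL:
SELECT a.name, b.name AS project, c.name AS parent
FROM tasks a
LEFT JOIN projects b ON a.project_id = b.id
LEFT JOIN tasks c ON a.parent_id = c.id

Result:
name     | project | parent 
---------+---------+--------
Migrate  | Zeta    | NULL   
Plan     | NULL    | NULL   
Audit    | Gamma   | Plan   
Refactor | NULL    | Plan   
Deploy   | Atlas   | Migrate


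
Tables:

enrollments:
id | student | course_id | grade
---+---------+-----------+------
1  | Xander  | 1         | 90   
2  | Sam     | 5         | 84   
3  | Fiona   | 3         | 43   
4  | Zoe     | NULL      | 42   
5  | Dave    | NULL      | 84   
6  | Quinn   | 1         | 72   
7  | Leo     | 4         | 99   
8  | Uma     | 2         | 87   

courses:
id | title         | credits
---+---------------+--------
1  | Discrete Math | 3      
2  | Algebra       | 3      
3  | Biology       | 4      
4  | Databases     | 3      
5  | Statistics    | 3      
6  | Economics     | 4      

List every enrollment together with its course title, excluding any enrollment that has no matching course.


INNER JOIN keeps only enrollments rows whose course_id matches an id in courses. Walk through each enrollment:
  - enrollment 1 (Xander): course_id=1 -> matches Discrete Math
  - enrollment 2 (Sam): course_id=5 -> matches Statistics
  - enrollment 3 (Fiona): course_id=3 -> matches Biology
  - enrollment 4 (Zoe): course_id=NULL, no match -> dropped
  - enrollment 5 (Dave): course_id=NULL, no match -> dropped
  - enrollment 6 (Quinn): course_id=1 -> matches Discrete Math
  - enrollment 7 (Leo): course_id=4 -> matches Databases
  - enrollment 8 (Uma): course_id=2 -> matches Algebra
So 2 of 8 rows are dropped.

SQL:
SELECT a.student, b.title AS course
FROM enrollments a
INNER JOIN courses b ON a.course_id = b.id

Result:
student | course       
--------+--------------
Xander  | Discrete Math
Sam     | Statistics   
Fiona   | Biology      
Quinn   | Discrete Math
Leo     | Databases    
Uma     | Algebra      


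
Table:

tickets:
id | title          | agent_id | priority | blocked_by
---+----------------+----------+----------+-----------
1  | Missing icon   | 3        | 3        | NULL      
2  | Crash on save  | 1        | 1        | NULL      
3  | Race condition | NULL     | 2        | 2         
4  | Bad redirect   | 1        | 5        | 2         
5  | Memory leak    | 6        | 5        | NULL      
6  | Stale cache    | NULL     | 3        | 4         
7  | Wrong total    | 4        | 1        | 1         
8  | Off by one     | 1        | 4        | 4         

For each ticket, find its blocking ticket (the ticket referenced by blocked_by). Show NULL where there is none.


This is a self-join: tickets is joined to a second copy of itself, matching each row's blocked_by to another row's id. Use LEFT JOIN so rows with blocked_by=NULL are kept.
  - ticket 1 (Missing icon): blocked_by=NULL -> NULL
  - ticket 2 (Crash on save): blocked_by=NULL -> NULL
  - ticket 3 (Race condition): blocked_by=2 -> Crash on save
  - ticket 4 (Bad redirect): blocked_by=2 -> Crash on save
  - ticket 5 (Memory leak): blocked_by=NULL -> NULL
  - ticket 6 (Stale cache): blocked_by=4 -> Bad redirect
  - ticket 7 (Wrong total): blocked_by=1 -> Missing icon
  - ticket 8 (Off by one): blocked_by=4 -> Bad redirect

SQL:
SELECT a.title AS item, b.title AS blocked_by
FROM tickets a
LEFT JOIN tickets b ON a.blocked_by = b.id

Result:
item           | blocked_by   
---------------+--------------
Missing icon   | NULL         
Crash on save  | NULL         
Race condition | Crash on save
Bad redirect   | Crash on save
Memory leak    | NULL         
Stale cache    | Bad redirect 
Wrong total    | Missing icon 
Off by one     | Bad redirect 


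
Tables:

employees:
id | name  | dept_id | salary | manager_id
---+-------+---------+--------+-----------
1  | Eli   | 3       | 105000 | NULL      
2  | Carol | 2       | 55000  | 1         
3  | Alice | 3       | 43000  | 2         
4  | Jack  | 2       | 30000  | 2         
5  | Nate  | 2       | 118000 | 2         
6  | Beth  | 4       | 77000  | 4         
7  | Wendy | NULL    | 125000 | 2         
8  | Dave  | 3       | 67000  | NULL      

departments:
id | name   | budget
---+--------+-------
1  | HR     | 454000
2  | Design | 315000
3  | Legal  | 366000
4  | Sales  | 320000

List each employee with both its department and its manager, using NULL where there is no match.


Two LEFT JOINs from the same base table employees: one to departments via dept_id, one to employees itself via manager_id. Both are LEFT so every employee is preserved.
Match against departments:
  - employee 1 (Eli): dept_id=3 -> matches Legal
  - employee 2 (Carol): dept_id=2 -> matches Design
  - employee 3 (Alice): dept_id=3 -> matches Legal
  - employee 4 (Jack): dept_id=2 -> matches Design
  - employee 5 (Nate): dept_id=2 -> matches Design
  - employee 6 (Beth): dept_id=4 -> matches Sales
  - employee 7 (Wendy): dept_id=NULL, no match -> kept with NULL
  - employee 8 (Dave): dept_id=3 -> matches Legal
Match against employees (self):
  - employee 1 (Eli): manager_id=NULL -> NULL
  - employee 2 (Carol): manager_id=1 -> Eli
  - employee 3 (Alice): manager_id=2 -> Carol
  - employee 4 (Jack): manager_id=2 -> Carol
  - employee 5 (Nate): manager_id=2 -> Carol
  - employee 6 (Beth): manager_id=4 -> Jack
  - employee 7 (Wendy): manager_id=2 -> Carol
  - employee 8 (Dave): manager_id=NULL -> NULL

SQL:
SELECT a.name, b.name AS department, c.name AS manager
FROM employees a
LEFT JOIN departments b ON a.dept_id = b.id
LEFT JOIN employees c ON a.manager_id = c.id

Result:
name  | department | manager
------+------------+--------
Eli   | Legal      | NULL   
Carol | Design     | Eli    
Alice | Legal      | Carol  
Jack  | Design     | Carol  
Nate  | Design     | Carol  
Beth  | Sales      | Jack   
Wendy | NULL       | Carol  
Dave  | Legal      | NULL   


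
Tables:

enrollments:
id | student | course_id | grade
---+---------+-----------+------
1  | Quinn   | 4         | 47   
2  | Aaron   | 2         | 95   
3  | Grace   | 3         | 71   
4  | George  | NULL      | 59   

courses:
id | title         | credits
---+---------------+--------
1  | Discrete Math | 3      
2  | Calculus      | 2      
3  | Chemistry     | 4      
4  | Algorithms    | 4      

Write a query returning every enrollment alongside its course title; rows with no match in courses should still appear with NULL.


LEFT JOIN keeps every row from enrollments (the left table); where course_id has no match in courses, the course columns become NULL. Walk through each enrollment:
  - enrollment 1 (Quinn): course_id=4 -> matches Algorithms
  - enrollment 2 (Aaron): course_id=2 -> matches Calculus
  - enrollment 3 (Grace): course_id=3 -> matches Chemistry
  - enrollment 4 (George): course_id=NULL, no match -> kept with NULL
All 4 rows appear; 1 has NULL course.

SQL:
SELECT a.student, b.title AS course
FROM enrollments a
LEFT JOIN courses b ON a.course_id = b.id

Result:
student | course    
--------+-----------
Quinn   | Algorithms
Aaron   | Calculus  
Grace   | Chemistry 
George  | NULL      


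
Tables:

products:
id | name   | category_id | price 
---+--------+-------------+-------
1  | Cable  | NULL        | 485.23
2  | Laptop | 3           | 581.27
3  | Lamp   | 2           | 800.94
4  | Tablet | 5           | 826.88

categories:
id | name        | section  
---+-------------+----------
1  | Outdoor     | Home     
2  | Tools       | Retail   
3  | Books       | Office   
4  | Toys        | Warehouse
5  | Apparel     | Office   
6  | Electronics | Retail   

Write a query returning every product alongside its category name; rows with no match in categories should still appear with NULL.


LEFT JOIN keeps every row from products (the left table); where category_id has no match in categories, the category columns become NULL. Walk through each product:
  - product 1 (Cable): category_id=NULL, no match -> kept with NULL
  - product 2 (Laptop): category_id=3 -> matches Books
  - product 3 (Lamp): category_id=2 -> matches Tools
  - product 4 (Tablet): category_id=5 -> matches Apparel
All 4 rows appear; 1 has NULL category.

SQL:
SELECT a.name, b.name AS category
FROM products a
LEFT JOIN categories b ON a.category_id = b.id

Result:
name   | category
-------+---------
Cable  | NULL    
Laptop | Books   
Lamp   | Tools   
Tablet | Apparel 


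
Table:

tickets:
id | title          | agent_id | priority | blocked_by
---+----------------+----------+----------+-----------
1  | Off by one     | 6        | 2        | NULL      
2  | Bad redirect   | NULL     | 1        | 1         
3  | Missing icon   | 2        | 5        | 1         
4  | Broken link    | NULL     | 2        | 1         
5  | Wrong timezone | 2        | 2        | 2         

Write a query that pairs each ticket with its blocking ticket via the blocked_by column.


This is a self-join: tickets is joined to a second copy of itself, matching each row's blocked_by to another row's id. Use LEFT JOIN so rows with blocked_by=NULL are kept.
  - ticket 1 (Off by one): blocked_by=NULL -> NULL
  - ticket 2 (Bad redirect): blocked_by=1 -> Off by one
  - ticket 3 (Missing icon): blocked_by=1 -> Off by one
  - ticket 4 (Broken link): blocked_by=1 -> Off by one
  - ticket 5 (Wrong timezone): blocked_by=2 -> Bad redirect

SQL:
SELECT a.title AS item, b.title AS blocked_by
FROM tickets a
LEFT JOIN tickets b ON a.blocked_by = b.id

Result:
item           | blocked_by  
---------------+-------------
Off by one     | NULL        
Bad redirect   | Off by one  
Missing icon   | Off by one  
Broken link    | Off by one  
Wrong timezone | Bad redirect


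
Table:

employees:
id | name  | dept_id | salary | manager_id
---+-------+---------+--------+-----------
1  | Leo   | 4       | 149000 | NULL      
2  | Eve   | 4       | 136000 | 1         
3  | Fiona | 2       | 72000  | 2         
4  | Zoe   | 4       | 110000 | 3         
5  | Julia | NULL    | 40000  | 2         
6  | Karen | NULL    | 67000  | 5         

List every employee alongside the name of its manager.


This is a self-join: employees is joined to a second copy of itself, matching each row's manager_id to another row's id. Use LEFT JOIN so rows with manager_id=NULL are kept.
  - employee 1 (Leo): manager_id=NULL -> NULL
  - employee 2 (Eve): manager_id=1 -> Leo
  - employee 3 (Fiona): manager_id=2 -> Eve
  - employee 4 (Zoe): manager_id=3 -> Fiona
  - employee 5 (Julia): manager_id=2 -> Eve
  - employee 6 (Karen): manager_id=5 -> Julia

SQL:
SELECT a.name AS item, b.name AS manager
FROM employees a
LEFT JOIN employees b ON a.manager_id = b.id

Result:
item  | manager
------+--------
Leo   | NULL   
Eve   | Leo    
Fiona | Eve    
Zoe   | Fiona  
Julia | Eve    
Karen | Julia  


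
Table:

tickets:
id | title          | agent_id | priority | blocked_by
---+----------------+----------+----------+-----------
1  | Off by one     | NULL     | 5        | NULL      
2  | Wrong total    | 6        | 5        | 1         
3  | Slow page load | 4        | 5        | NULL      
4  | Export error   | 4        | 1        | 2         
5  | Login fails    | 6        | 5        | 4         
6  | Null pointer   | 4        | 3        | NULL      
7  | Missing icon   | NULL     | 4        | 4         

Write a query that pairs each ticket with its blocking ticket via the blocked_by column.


This is a self-join: tickets is joined to a second copy of itself, matching each row's blocked_by to another row's id. Use LEFT JOIN so rows with blocked_by=NULL are kept.
  - ticket 1 (Off by one): blocked_by=NULL -> NULL
  - ticket 2 (Wrong total): blocked_by=1 -> Off by one
  - ticket 3 (Slow page load): blocked_by=NULL -> NULL
  - ticket 4 (Export error): blocked_by=2 -> Wrong total
  - ticket 5 (Login fails): blocked_by=4 -> Export error
  - ticket 6 (Null pointer): blocked_by=NULL -> NULL
  - ticket 7 (Missing icon): blocked_by=4 -> Export error

SQL:
SELECT a.title AS item, b.title AS blocked_by
FROM tickets a
LEFT JOIN tickets b ON a.blocked_by = b.id

Result:
item           | blocked_by  
---------------+-------------
Off by one     | NULL        
Wrong total    | Off by one  
Slow page load | NULL        
Export error   | Wrong total 
Login fails    | Export error
Null pointer   | NULL        
Missing icon   | Export error


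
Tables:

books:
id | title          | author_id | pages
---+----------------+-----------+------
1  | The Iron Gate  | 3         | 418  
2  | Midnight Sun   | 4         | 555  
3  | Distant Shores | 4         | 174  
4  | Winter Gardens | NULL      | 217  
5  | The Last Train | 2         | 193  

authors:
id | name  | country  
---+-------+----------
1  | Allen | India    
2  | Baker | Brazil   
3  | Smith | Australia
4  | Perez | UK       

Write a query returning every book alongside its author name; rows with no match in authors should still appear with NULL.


LEFT JOIN keeps every row from books (the left table); where author_id has no match in authors, the author columns become NULL. Walk through each book:
  - book 1 (The Iron Gate): author_id=3 -> matches Smith
  - book 2 (Midnight Sun): author_id=4 -> matches Perez
  - book 3 (Distant Shores): author_id=4 -> matches Perez
  - book 4 (Winter Gardens): author_id=NULL, no match -> kept with NULL
  - book 5 (The Last Train): author_id=2 -> matches Baker
All 5 rows appear; 1 has NULL author.

SQL:
SELECT a.title, b.name AS author
FROM books a
LEFT JOIN authors b ON a.author_id = b.id

Result:
title          | author
---------------+-------
The Iron Gate  | Smith 
Midnight Sun   | Perez 
Distant Shores | Perez 
Winter Gardens | NULL  
The Last Train | Baker 


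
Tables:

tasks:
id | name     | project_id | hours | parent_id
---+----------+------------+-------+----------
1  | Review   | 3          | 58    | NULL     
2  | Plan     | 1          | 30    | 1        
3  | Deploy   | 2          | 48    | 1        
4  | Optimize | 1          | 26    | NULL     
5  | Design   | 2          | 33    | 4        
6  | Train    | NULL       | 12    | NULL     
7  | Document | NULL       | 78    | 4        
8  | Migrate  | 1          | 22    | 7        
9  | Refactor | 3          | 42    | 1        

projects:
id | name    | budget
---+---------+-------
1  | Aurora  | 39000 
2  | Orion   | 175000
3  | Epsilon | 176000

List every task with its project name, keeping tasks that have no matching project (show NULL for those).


LEFT JOIN keeps every row from tasks (the left table); where project_id has no match in projects, the project columns become NULL. Walk through each task:
  - task 1 (Review): project_id=3 -> matches Epsilon
  - task 2 (Plan): project_id=1 -> matches Aurora
  - task 3 (Deploy): project_id=2 -> matches Orion
  - task 4 (Optimize): project_id=1 -> matches Aurora
  - task 5 (Design): project_id=2 -> matches Orion
  - task 6 (Train): project_id=NULL, no match -> kept with NULL
  - task 7 (Document): project_id=NULL, no match -> kept with NULL
  - task 8 (Migrate): project_id=1 -> matches Aurora
  - task 9 (Refactor): project_id=3 -> matches Epsilon
All 9 rows appear; 2 have NULL project.

SQL:
SELECT a.name, b.name AS project
FROM tasks a
LEFT JOIN projects b ON a.project_id = b.id

Result:
name     | project
---------+--------
Review   | Epsilon
Plan     | Aurora 
Deploy   | Orion  
Optimize | Aurora 
Design   | Orion  
Train    | NULL   
Document | NULL   
Migrate  | Aurora 
Refactor | Epsilon


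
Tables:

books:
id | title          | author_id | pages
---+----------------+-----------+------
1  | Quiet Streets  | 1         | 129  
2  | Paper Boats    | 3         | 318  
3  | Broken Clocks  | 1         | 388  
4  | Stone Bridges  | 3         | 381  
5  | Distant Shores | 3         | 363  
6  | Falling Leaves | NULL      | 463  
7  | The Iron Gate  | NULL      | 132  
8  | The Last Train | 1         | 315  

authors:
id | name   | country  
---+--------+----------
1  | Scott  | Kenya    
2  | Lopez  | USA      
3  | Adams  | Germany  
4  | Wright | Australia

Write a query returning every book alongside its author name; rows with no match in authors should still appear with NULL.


LEFT JOIN keeps every row from books (the left table); where author_id has no match in authors, the author columns become NULL. Walk through each book:
  - book 1 (Quiet Streets): author_id=1 -> matches Scott
  - book 2 (Paper Boats): author_id=3 -> matches Adams
  - book 3 (Broken Clocks): author_id=1 -> matches Scott
  - book 4 (Stone Bridges): author_id=3 -> matches Adams
  - book 5 (Distant Shores): author_id=3 -> matches Adams
  - book 6 (Falling Leaves): author_id=NULL, no match -> kept with NULL
  - book 7 (The Iron Gate): author_id=NULL, no match -> kept with NULL
  - book 8 (The Last Train): author_id=1 -> matches Scott
All 8 rows appear; 2 have NULL author.

SQL:
SELECT a.title, b.name AS author
FROM books a
LEFT JOIN authors b ON a.author_id = b.id

Result:
title          | author
---------------+-------
Quiet Streets  | Scott 
Paper Boats    | Adams 
Broken Clocks  | Scott 
Stone Bridges  | Adams 
Distant Shores | Adams 
Falling Leaves | NULL  
The Iron Gate  | NULL  
The Last Train | Scott 


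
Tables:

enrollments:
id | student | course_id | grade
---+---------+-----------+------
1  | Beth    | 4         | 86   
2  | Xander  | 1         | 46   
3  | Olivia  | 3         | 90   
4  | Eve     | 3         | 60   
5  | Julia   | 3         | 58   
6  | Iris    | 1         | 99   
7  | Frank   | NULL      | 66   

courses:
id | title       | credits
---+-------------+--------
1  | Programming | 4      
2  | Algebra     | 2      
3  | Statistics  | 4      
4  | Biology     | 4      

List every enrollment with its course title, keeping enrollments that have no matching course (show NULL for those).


LEFT JOIN keeps every row from enrollments (the left table); where course_id has no match in courses, the course columns become NULL. Walk through each enrollment:
  - enrollment 1 (Beth): course_id=4 -> matches Biology
  - enrollment 2 (Xander): course_id=1 -> matches Programming
  - enrollment 3 (Olivia): course_id=3 -> matches Statistics
  - enrollment 4 (Eve): course_id=3 -> matches Statistics
  - enrollment 5 (Julia): course_id=3 -> matches Statistics
  - enrollment 6 (Iris): course_id=1 -> matches Programming
  - enrollment 7 (Frank): course_id=NULL, no match -> kept with NULL
All 7 rows appear; 1 has NULL course.

SQL:
SELECT a.student, b.title AS course
FROM enrollments a
LEFT JOIN courses b ON a.course_id = b.id

Result:
student | course     
--------+------------
Beth    | Biology    
Xander  | Programming
Olivia  | Statistics 
Eve     | Statistics 
Julia   | Statistics 
Iris    | Programming
Frank   | NULL       


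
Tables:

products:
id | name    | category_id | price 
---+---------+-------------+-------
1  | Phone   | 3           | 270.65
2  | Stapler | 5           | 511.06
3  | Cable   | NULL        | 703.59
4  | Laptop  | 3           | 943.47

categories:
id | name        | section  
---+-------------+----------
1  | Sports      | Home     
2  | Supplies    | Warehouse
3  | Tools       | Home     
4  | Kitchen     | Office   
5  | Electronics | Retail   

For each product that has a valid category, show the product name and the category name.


INNER JOIN keeps only products rows whose category_id matches an id in categories. Walk through each product:
  - product 1 (Phone): category_id=3 -> matches Tools
  - product 2 (Stapler): category_id=5 -> matches Electronics
  - product 3 (Cable): category_id=NULL, no match -> dropped
  - product 4 (Laptop): category_id=3 -> matches Tools
So 1 of 4 rows is dropped.

SQL:
SELECT a.name, b.name AS category
FROM products a
INNER JOIN categories b ON a.category_id = b.id

Result:
name    | category   
--------+------------
Phone   | Tools      
Stapler | Electronics
Laptop  | Tools      


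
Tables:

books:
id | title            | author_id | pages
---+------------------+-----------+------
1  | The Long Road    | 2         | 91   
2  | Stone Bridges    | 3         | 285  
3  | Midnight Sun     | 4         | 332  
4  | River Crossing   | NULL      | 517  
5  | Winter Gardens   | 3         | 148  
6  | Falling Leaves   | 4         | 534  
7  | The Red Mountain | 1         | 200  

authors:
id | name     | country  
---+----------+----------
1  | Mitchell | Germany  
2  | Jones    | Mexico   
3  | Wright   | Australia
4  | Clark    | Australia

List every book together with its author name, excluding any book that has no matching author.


INNER JOIN keeps only books rows whose author_id matches an id in authors. Walk through each book:
  - book 1 (The Long Road): author_id=2 -> matches Jones
  - book 2 (Stone Bridges): author_id=3 -> matches Wright
  - book 3 (Midnight Sun): author_id=4 -> matches Clark
  - book 4 (River Crossing): author_id=NULL, no match -> dropped
  - book 5 (Winter Gardens): author_id=3 -> matches Wright
  - book 6 (Falling Leaves): author_id=4 -> matches Clark
  - book 7 (The Red Mountain): author_id=1 -> matches Mitchell
So 1 of 7 rows is dropped.

SQL:
SELECT a.title, b.name AS author
FROM books a
INNER JOIN authors b ON a.author_id = b.id

Result:
title            | author  
-----------------+---------
The Long Road    | Jones   
Stone Bridges    | Wright  
Midnight Sun     | Clark   
Winter Gardens   | Wright  
Falling Leaves   | Clark   
The Red Mountain | Mitchell


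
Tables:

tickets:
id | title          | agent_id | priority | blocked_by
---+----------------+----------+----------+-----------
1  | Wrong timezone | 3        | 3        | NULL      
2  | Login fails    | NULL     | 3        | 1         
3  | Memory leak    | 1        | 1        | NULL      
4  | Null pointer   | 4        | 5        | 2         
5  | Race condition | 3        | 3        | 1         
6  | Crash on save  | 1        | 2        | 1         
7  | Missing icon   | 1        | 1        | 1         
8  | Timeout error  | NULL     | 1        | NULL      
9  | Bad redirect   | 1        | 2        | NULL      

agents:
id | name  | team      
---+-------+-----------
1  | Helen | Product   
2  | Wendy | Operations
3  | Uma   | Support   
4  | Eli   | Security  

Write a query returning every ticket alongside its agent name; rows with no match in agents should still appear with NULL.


LEFT JOIN keeps every row from tickets (the left table); where agent_id has no match in agents, the agent columns become NULL. Walk through each ticket:
  - ticket 1 (Wrong timezone): agent_id=3 -> matches Uma
  - ticket 2 (Login fails): agent_id=NULL, no match -> kept with NULL
  - ticket 3 (Memory leak): agent_id=1 -> matches Helen
  - ticket 4 (Null pointer): agent_id=4 -> matches Eli
  - ticket 5 (Race condition): agent_id=3 -> matches Uma
  - ticket 6 (Crash on save): agent_id=1 -> matches Helen
  - ticket 7 (Missing icon): agent_id=1 -> matches Helen
  - ticket 8 (Timeout error): agent_id=NULL, no match -> kept with NULL
  - ticket 9 (Bad redirect): agent_id=1 -> matches Helen
All 9 rows appear; 2 have NULL agent.

SQL:
SELECT a.title, b.name AS agent
FROM tickets a
LEFT JOIN agents b ON a.agent_id = b.id

Result:
title          | agent
---------------+------
Wrong timezone | Uma  
Login fails    | NULL 
Memory leak    | Helen
Null pointer   | Eli  
Race condition | Uma  
Crash on save  | Helen
Missing icon   | Helen
Timeout error  | NULL 
Bad redirect   | Helen


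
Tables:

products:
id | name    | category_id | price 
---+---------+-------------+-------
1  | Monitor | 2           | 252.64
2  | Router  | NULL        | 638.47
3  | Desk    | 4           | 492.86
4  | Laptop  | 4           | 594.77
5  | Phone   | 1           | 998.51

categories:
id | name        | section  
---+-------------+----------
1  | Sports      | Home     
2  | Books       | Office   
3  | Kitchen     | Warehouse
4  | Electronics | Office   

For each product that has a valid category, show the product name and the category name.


INNER JOIN keeps only products rows whose category_id matches an id in categories. Walk through each product:
  - product 1 (Monitor): category_id=2 -> matches Books
  - product 2 (Router): category_id=NULL, no match -> dropped
  - product 3 (Desk): category_id=4 -> matches Electronics
  - product 4 (Laptop): category_id=4 -> matches Electronics
  - product 5 (Phone): category_id=1 -> matches Sports
So 1 of 5 rows is dropped.

SQL:
SELECT a.name, b.name AS category
FROM products a
INNER JOIN categories b ON a.category_id = b.id

Result:
name    | category   
--------+------------
Monitor | Books      
Desk    | Electronics
Laptop  | Electronics
Phone   | Sports     


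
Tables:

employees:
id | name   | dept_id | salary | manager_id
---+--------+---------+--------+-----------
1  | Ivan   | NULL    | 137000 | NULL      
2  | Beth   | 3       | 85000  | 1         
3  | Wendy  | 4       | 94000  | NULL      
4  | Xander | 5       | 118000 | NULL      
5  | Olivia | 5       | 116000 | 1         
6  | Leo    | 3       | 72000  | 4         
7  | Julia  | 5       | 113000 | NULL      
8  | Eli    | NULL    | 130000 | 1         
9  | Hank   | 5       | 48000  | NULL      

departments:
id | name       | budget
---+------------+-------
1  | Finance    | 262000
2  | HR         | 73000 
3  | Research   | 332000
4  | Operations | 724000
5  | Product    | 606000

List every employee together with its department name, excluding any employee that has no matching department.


INNER JOIN keeps only employees rows whose dept_id matches an id in departments. Walk through each employee:
  - employee 1 (Ivan): dept_id=NULL, no match -> dropped
  - employee 2 (Beth): dept_id=3 -> matches Research
  - employee 3 (Wendy): dept_id=4 -> matches Operations
  - employee 4 (Xander): dept_id=5 -> matches Product
  - employee 5 (Olivia): dept_id=5 -> matches Product
  - employee 6 (Leo): dept_id=3 -> matches Research
  - employee 7 (Julia): dept_id=5 -> matches Product
  - employee 8 (Eli): dept_id=NULL, no match -> dropped
  - employee 9 (Hank): dept_id=5 -> matches Product
So 2 of 9 rows are dropped.

SQL:
SELECT a.name, b.name AS department
FROM employees a
INNER JOIN departments b ON a.dept_id = b.id

Result:
name   | department
-------+-----------
Beth   | Research  
Wendy  | Operations
Xander | Product   
Olivia | Product   
Leo    | Research  
Julia  | Product   
Hank   | Product   


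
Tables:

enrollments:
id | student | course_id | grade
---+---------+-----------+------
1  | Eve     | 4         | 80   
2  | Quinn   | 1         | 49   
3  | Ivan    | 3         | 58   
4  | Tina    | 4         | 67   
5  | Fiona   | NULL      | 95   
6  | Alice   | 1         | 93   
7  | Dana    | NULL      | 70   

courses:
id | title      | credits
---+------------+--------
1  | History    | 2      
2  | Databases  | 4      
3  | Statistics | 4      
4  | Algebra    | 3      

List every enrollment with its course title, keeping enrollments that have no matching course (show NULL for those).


LEFT JOIN keeps every row from enrollments (the left table); where course_id has no match in courses, the course columns become NULL. Walk through each enrollment:
  - enrollment 1 (Eve): course_id=4 -> matches Algebra
  - enrollment 2 (Quinn): course_id=1 -> matches History
  - enrollment 3 (Ivan): course_id=3 -> matches Statistics
  - enrollment 4 (Tina): course_id=4 -> matches Algebra
  - enrollment 5 (Fiona): course_id=NULL, no match -> kept with NULL
  - enrollment 6 (Alice): course_id=1 -> matches History
  - enrollment 7 (Dana): course_id=NULL, no match -> kept with NULL
All 7 rows appear; 2 have NULL course.

SQL:
SELECT a.student, b.title AS course
FROM enrollments a
LEFT JOIN courses b ON a.course_id = b.id

Result:
student | course    
--------+-----------
Eve     | Algebra   
Quinn   | History   
Ivan    | Statistics
Tina    | Algebra   
Fiona   | NULL      
Alice   | History   
Dana    | NULL      


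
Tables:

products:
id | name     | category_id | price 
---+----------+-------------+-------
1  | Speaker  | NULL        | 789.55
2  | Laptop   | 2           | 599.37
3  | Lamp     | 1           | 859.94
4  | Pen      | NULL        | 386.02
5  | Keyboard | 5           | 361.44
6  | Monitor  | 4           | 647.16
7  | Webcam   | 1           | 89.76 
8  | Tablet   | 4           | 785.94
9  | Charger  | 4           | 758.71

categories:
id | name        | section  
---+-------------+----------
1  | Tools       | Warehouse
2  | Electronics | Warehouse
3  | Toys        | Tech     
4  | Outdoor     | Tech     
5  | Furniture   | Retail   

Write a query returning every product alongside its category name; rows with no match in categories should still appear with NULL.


LEFT JOIN keeps every row from products (the left table); where category_id has no match in categories, the category columns become NULL. Walk through each product:
  - product 1 (Speaker): category_id=NULL, no match -> kept with NULL
  - product 2 (Laptop): category_id=2 -> matches Electronics
  - product 3 (Lamp): category_id=1 -> matches Tools
  - product 4 (Pen): category_id=NULL, no match -> kept with NULL
  - product 5 (Keyboard): category_id=5 -> matches Furniture
  - product 6 (Monitor): category_id=4 -> matches Outdoor
  - product 7 (Webcam): category_id=1 -> matches Tools
  - product 8 (Tablet): category_id=4 -> matches Outdoor
  - product 9 (Charger): category_id=4 -> matches Outdoor
All 9 rows appear; 2 have NULL category.

SQL:
SELECT a.name, b.name AS category
FROM products a
LEFT JOIN categories b ON a.category_id = b.id

Result:
name     | category   
---------+------------
Speaker  | NULL       
Laptop   | Electronics
Lamp     | Tools      
Pen      | NULL       
Keyboard | Furniture  
Monitor  | Outdoor    
Webcam   | Tools      
Tablet   | Outdoor    
Charger  | Outdoor    


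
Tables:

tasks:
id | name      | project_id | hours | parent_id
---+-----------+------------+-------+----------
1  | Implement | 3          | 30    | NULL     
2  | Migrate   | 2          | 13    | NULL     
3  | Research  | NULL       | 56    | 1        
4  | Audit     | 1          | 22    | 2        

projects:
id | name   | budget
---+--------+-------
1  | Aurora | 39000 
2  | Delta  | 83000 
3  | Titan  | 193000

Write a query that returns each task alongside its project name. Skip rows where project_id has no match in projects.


INNER JOIN keeps only tasks rows whose project_id matches an id in projects. Walk through each task:
  - task 1 (Implement): project_id=3 -> matches Titan
  - task 2 (Migrate): project_id=2 -> matches Delta
  - task 3 (Research): project_id=NULL, no match -> dropped
  - task 4 (Audit): project_id=1 -> matches Aurora
So 1 of 4 rows is dropped.

SQL:
SELECT a.name, b.name AS project
FROM tasks a
INNER JOIN projects b ON a.project_id = b.id

Result:
name      | project
----------+--------
Implement | Titan  
Migrate   | Delta  
Audit     | Aurora 


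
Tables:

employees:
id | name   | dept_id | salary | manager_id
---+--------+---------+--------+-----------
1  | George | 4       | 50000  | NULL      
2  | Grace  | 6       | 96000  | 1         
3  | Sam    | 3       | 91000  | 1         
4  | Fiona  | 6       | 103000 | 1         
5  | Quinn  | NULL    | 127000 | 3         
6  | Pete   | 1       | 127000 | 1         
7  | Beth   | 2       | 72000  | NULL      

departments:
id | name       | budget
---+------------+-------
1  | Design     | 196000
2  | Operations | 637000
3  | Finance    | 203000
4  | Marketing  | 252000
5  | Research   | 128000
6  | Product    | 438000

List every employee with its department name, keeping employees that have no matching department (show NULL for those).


LEFT JOIN keeps every row from employees (the left table); where dept_id has no match in departments, the department columns become NULL. Walk through each employee:
  - employee 1 (George): dept_id=4 -> matches Marketing
  - employee 2 (Grace): dept_id=6 -> matches Product
  - employee 3 (Sam): dept_id=3 -> matches Finance
  - employee 4 (Fiona): dept_id=6 -> matches Product
  - employee 5 (Quinn): dept_id=NULL, no match -> kept with NULL
  - employee 6 (Pete): dept_id=1 -> matches Design
  - employee 7 (Beth): dept_id=2 -> matches Operations
All 7 rows appear; 1 has NULL department.

SQL:
SELECT a.name, b.name AS department
FROM employees a
LEFT JOIN departments b ON a.dept_id = b.id

Result:
name   | department
-------+-----------
George | Marketing 
Grace  | Product   
Sam    | Finance   
Fiona  | Product   
Quinn  | NULL      
Pete   | Design    
Beth   | Operations


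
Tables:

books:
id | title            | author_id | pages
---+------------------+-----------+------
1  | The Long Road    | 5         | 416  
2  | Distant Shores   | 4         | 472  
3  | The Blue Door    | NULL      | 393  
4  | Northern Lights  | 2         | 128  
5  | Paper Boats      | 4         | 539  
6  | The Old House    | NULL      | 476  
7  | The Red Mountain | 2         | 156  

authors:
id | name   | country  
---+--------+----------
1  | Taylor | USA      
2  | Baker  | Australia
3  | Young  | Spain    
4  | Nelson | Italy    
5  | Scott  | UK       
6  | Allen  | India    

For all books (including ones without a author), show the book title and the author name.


LEFT JOIN keeps every row from books (the left table); where author_id has no match in authors, the author columns become NULL. Walk through each book:
  - book 1 (The Long Road): author_id=5 -> matches Scott
  - book 2 (Distant Shores): author_id=4 -> matches Nelson
  - book 3 (The Blue Door): author_id=NULL, no match -> kept with NULL
  - book 4 (Northern Lights): author_id=2 -> matches Baker
  - book 5 (Paper Boats): author_id=4 -> matches Nelson
  - book 6 (The Old House): author_id=NULL, no match -> kept with NULL
  - book 7 (The Red Mountain): author_id=2 -> matches Baker
All 7 rows appear; 2 have NULL author.

SQL:
SELECT a.title, b.name AS author
FROM books a
LEFT JOIN authors b ON a.author_id = b.id

Result:
title            | author
-----------------+-------
The Long Road    | Scott 
Distant Shores   | Nelson
The Blue Door    | NULL  
Northern Lights  | Baker 
Paper Boats      | Nelson
The Old House    | NULL  
The Red Mountain | Baker 


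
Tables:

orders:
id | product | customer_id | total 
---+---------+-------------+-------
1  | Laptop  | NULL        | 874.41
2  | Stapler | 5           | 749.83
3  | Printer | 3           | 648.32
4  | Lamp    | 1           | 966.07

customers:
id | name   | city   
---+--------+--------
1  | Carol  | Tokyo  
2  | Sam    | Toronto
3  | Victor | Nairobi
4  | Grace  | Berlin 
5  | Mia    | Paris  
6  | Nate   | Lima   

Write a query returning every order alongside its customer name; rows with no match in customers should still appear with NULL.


LEFT JOIN keeps every row from orders (the left table); where customer_id has no match in customers, the customer columns become NULL. Walk through each order:
  - order 1 (Laptop): customer_id=NULL, no match -> kept with NULL
  - order 2 (Stapler): customer_id=5 -> matches Mia
  - order 3 (Printer): customer_id=3 -> matches Victor
  - order 4 (Lamp): customer_id=1 -> matches Carol
All 4 rows appear; 1 has NULL customer.

SQL:
SELECT a.product, b.name AS customer
FROM orders a
LEFT JOIN customers b ON a.customer_id = b.id

Result:
product | customer
--------+---------
Laptop  | NULL    
Stapler | Mia     
Printer | Victor  
Lamp    | Carol   
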